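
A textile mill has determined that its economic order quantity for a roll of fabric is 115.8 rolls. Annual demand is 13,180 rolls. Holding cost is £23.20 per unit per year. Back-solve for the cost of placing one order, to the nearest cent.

S ≈ £11.80

Squaring Q* = √(2DS/H) gives Q*² = 2DS/H.
From Q* = √(2DS/H): S = Q*²H / (2D) = 115.8² × 23.2 / (2 × 13,180) = 11.8021.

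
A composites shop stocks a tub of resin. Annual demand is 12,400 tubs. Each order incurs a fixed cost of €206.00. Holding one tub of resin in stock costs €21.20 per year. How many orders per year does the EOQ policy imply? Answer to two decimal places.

Q* = √(2DS/H) = √(2 × 12,400 × 206 / 21.2) ≈ 490.90.
Orders per year = D / Q* = 12,400 / 490.90 ≈ 25.260.

N ≈ 25.26 orders per year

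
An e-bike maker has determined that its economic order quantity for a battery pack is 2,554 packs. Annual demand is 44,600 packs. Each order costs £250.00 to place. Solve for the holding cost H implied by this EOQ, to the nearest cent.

H ≈ £3.42

Squaring Q* = √(2DS/H) gives Q*² = 2DS/H.
From Q* = √(2DS/H): H = 2DS / Q*² = 2 × 44,600 × 250 / 2,554² = 3.4187.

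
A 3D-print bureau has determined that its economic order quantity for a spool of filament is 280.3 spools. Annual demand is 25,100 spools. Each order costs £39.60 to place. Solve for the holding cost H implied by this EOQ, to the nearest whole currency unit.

Squaring Q* = √(2DS/H) gives Q*² = 2DS/H.
From Q* = √(2DS/H): H = 2DS / Q*² = 2 × 25,100 × 39.6 / 280.3² = 25.3019.

H ≈ £25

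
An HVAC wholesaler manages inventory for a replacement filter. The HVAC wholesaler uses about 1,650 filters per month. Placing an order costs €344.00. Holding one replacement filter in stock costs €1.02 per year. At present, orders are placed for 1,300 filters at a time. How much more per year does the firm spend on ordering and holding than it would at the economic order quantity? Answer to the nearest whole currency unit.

Annual demand D = 1,650 × 12 = 19,800.
EOQ = √(2DS/H) = √(2 × 19,800 × 344 / 1.02) ≈ 3654.49.
Cost at Q* = (D/Q*)S + (Q*/2)H = √(2DSH) ≈ €3,727.58.
Cost at Q = 1,300: (19,800/1,300)×344 + (1,300/2)×1.02 = €5,239.38 + €663.00 = €5,902.38.
Excess = €5,902.38 − €3,727.58 = €2,174.81.

Extra cost ≈ €2,175 per year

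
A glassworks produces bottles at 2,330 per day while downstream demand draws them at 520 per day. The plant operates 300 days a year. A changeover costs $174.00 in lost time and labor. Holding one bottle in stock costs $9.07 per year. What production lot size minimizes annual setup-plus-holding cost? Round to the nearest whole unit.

Annual demand D = 520 × 300 = 156,000.
Production build-up factor (1 − d/p) = 1 − 520/2,330 = 0.7768.
Q* = √(2DS / (H(1 − d/p))) = √(2 × 156,000 × 174 / (9.07 × 0.7768)).
= √(54,288,000 / 7.0458) ≈ 2775.792.

Q* ≈ 2,776 bottles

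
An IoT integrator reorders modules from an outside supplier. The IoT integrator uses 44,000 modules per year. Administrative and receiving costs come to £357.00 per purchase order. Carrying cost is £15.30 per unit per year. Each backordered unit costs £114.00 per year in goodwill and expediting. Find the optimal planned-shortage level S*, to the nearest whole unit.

With planned backorders, Q* = √(2DS/H) · √((H+B)/B).
√(2DS/H) = √(2 × 44,000 × 357 / 15.3) = 1432.946.
√((H+B)/B) = √((15.3+114)/114) = 1.0650.
Q* ≈ 1526.077.
S* = Q* · H/(H+B) = 1526.077 × 15.3/129.3 ≈ 180.580.

S* ≈ 181 modules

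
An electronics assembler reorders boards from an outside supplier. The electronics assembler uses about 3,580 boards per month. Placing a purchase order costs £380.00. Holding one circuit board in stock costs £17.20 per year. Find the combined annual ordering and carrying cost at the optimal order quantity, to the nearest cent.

TC* ≈ £23,697.53

Annual demand D = 3,580 × 12 = 42,960.
Q* = √(2DS/H) = √(2 × 42,960 × 380 / 17.2) ≈ 1377.76.
At the optimum the two cost components are equal, so total cost = 2·(Q*/2)H = Q*·H.
Minimum total = √(2DSH) = √(2 × 42,960 × 380 × 17.2) ≈ 23697.534.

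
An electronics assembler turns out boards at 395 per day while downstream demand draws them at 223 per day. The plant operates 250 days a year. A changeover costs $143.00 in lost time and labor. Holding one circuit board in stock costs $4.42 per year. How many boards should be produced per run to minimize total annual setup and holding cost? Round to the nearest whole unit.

Q* ≈ 2,878 boards

Annual demand D = 223 × 250 = 55,750.
Production build-up factor (1 − d/p) = 1 − 223/395 = 0.4354.
Q* = √(2DS / (H(1 − d/p))) = √(2 × 55,750 × 143 / (4.42 × 0.4354)).
= √(15,944,500 / 1.9247) ≈ 2878.251.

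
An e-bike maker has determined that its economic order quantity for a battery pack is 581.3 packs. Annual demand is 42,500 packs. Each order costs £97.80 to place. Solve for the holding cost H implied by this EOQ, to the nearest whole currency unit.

H ≈ £25

Invert the EOQ relation Q*² = 2DS/H.
From Q* = √(2DS/H): H = 2DS / Q*² = 2 × 42,500 × 97.8 / 581.3² = 24.6012.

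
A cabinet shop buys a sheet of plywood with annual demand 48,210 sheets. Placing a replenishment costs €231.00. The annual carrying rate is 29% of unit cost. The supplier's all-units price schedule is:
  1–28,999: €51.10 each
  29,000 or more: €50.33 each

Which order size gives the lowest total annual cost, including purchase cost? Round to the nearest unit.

Holding cost per unit per year at price C is H = 0.29·C.
For each price level, check whether its EOQ is feasible; otherwise the best quantity at that price is the breakpoint.
EOQ at €51.10 = 1226.0 (feasible in tier 1): TC = 48,210×€51.10 + (48,210/1226.0)×231 + (1226.0/2)×0.29×€51.10 = €2,481,698.66.
EOQ at €50.33 = 1235.3 < 29000, so use break Q=29000: TC = 48,210×€50.33 + (48,210/29000.0)×231 + (29000.0/2)×0.29×€50.33 = €2,638,430.97.
Lowest total cost is €2,481,698.66 at Q = 1226.0.

Q* ≈ 1,226 sheets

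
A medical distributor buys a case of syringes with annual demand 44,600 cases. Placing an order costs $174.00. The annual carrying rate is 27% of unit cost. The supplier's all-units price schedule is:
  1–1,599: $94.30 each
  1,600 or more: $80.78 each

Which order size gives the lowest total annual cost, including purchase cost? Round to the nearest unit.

Holding cost per unit per year at price C is H = 0.27·C.
Candidates are each tier's EOQ (if it falls in that tier) and each price-break quantity.
EOQ at $94.30 = 780.8 (feasible in tier 1): TC = 44,600×$94.30 + (44,600/780.8)×174 + (780.8/2)×0.27×$94.30 = $4,225,659.01.
EOQ at $80.78 = 843.6 < 1600, so use break Q=1600: TC = 44,600×$80.78 + (44,600/1600.0)×174 + (1600.0/2)×0.27×$80.78 = $3,625,086.73.
Lowest total cost is $3,625,086.73 at Q = 1600.0.

Q* ≈ 1,600 cases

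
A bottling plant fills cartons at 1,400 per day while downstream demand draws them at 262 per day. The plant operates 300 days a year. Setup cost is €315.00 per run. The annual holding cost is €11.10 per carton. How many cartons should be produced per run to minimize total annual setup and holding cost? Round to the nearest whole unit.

Annual demand D = 262 × 300 = 78,600.
Production build-up factor (1 − d/p) = 1 − 262/1,400 = 0.8129.
Q* = √(2DS / (H(1 − d/p))) = √(2 × 78,600 × 315 / (11.1 × 0.8129)).
= √(49,518,000 / 9.0227) ≈ 2342.680.

Q* ≈ 2,343 cartons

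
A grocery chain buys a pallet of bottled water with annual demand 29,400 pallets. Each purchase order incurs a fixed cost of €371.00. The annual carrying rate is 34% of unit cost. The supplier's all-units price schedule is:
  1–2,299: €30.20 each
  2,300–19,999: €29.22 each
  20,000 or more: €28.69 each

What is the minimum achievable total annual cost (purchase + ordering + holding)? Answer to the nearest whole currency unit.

TC* ≈ €875,235

Holding cost per unit per year at price C is H = 0.34·C.
Evaluate total cost at each tier's feasible EOQ or, if the EOQ is below the tier, at the tier's minimum quantity.
EOQ at €30.20 = 1457.6 (feasible in tier 1): TC = 29,400×€30.20 + (29,400/1457.6)×371 + (1457.6/2)×0.34×€30.20 = €902,846.44.
EOQ at €29.22 = 1481.8 < 2300, so use break Q=2300: TC = 29,400×€29.22 + (29,400/2300.0)×371 + (2300.0/2)×0.34×€29.22 = €875,235.37.
EOQ at €28.69 = 1495.4 < 20000, so use break Q=20000: TC = 29,400×€28.69 + (29,400/20000.0)×371 + (20000.0/2)×0.34×€28.69 = €941,577.37.
Lowest total cost among the candidates is at Q = 2300.0.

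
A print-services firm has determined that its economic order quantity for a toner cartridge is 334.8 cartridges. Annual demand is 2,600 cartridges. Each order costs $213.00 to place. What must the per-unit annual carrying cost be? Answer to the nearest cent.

H ≈ $9.88

Invert the EOQ relation Q*² = 2DS/H.
From Q* = √(2DS/H): H = 2DS / Q*² = 2 × 2,600 × 213 / 334.8² = 9.8813.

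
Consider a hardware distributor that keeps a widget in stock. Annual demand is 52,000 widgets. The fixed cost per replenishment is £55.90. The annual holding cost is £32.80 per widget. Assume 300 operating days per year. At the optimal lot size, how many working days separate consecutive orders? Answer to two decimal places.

EOQ = √(2DS/H) = √(2 × 52,000 × 55.9 / 32.8) ≈ 421.00.
Cycle time = Q*/D × 300 = 421.00 / 52,000 × 300 ≈ 2.429 days.

T ≈ 2.43 days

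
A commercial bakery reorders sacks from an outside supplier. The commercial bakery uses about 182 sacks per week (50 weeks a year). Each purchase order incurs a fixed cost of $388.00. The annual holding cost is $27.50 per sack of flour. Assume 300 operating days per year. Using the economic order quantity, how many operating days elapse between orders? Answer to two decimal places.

T ≈ 16.71 days

Annual demand D = 182 × 50 = 9,100.
EOQ = √(2DS/H) = √(2 × 9,100 × 388 / 27.5) ≈ 506.74.
Cycle time = Q*/D × 300 = 506.74 / 9,100 × 300 ≈ 16.706 days.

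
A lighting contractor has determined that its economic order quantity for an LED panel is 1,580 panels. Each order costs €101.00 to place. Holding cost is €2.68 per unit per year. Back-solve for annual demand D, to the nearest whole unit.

Invert the EOQ relation Q*² = 2DS/H.
From Q* = √(2DS/H): D = Q*²H / (2S) = 1,580² × 2.68 / (2 × 101) = 33120.554.

D ≈ 33,121 panels per year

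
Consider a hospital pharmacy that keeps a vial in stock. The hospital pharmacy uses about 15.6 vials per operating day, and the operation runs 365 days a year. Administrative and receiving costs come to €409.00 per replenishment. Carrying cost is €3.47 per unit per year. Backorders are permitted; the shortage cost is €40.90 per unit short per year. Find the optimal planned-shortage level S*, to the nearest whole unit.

Annual demand D = 15.6 × 365 = 5,694.
With planned backorders, Q* = √(2DS/H) · √((H+B)/B).
√(2DS/H) = √(2 × 5,694 × 409 / 3.47) = 1158.566.
√((H+B)/B) = √((3.47+40.9)/40.9) = 1.0416.
Q* ≈ 1206.712.
S* = Q* · H/(H+B) = 1206.712 × 3.47/44.37 ≈ 94.372.

S* ≈ 94 vials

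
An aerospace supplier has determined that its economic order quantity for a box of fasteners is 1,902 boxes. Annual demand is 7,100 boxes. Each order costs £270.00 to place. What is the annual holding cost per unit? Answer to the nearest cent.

Squaring Q* = √(2DS/H) gives Q*² = 2DS/H.
From Q* = √(2DS/H): H = 2DS / Q*² = 2 × 7,100 × 270 / 1,902² = 1.0598.

H ≈ £1.06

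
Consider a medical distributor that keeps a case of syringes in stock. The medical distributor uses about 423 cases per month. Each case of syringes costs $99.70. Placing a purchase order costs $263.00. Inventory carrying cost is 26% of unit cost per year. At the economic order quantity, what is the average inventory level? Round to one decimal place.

Annual demand D = 423 × 12 = 5,076.
Holding cost H = 0.26 × $99.70 = $25.9220 per unit per year.
EOQ = √(2DS/H) = √(2 × 5,076 × 263 / 25.922) ≈ 320.94.
Average inventory = Q*/2 ≈ 320.94 / 2 = 160.468.

Average inventory ≈ 160.5 cases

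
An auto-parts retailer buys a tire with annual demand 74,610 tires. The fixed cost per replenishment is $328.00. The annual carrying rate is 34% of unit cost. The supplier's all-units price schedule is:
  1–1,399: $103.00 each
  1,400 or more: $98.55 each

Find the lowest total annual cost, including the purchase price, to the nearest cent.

Holding cost per unit per year at price C is H = 0.34·C.
Evaluate total cost at each tier's feasible EOQ or, if the EOQ is below the tier, at the tier's minimum quantity.
EOQ at $103.00 = 1182.2 (feasible in tier 1): TC = 74,610×$103.00 + (74,610/1182.2)×328 + (1182.2/2)×0.34×$103.00 = $7,726,230.78.
EOQ at $98.55 = 1208.6 < 1400, so use break Q=1400: TC = 74,610×$98.55 + (74,610/1400.0)×328 + (1400.0/2)×0.34×$98.55 = $7,393,750.46.
Lowest total cost among the candidates is at Q = 1400.0.

TC* ≈ $7,393,750.46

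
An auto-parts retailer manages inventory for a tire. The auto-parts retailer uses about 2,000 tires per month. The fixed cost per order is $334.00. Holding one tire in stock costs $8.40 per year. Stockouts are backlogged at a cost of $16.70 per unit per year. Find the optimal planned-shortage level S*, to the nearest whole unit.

Annual demand D = 2,000 × 12 = 24,000.
With planned backorders, Q* = √(2DS/H) · √((H+B)/B).
√(2DS/H) = √(2 × 24,000 × 334 / 8.4) = 1381.511.
√((H+B)/B) = √((8.4+16.7)/16.7) = 1.2260.
Q* ≈ 1693.686.
S* = Q* · H/(H+B) = 1693.686 × 8.4/25.1 ≈ 566.811.

S* ≈ 567 tires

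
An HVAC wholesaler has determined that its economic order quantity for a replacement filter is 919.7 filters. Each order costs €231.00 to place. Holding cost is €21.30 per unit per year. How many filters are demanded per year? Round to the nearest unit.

D ≈ 38,997 filters per year

The basic EOQ model gives Q* = √(2DS/H); rearrange for the unknown.
From Q* = √(2DS/H): D = Q*²H / (2S) = 919.7² × 21.3 / (2 × 231) = 38996.892.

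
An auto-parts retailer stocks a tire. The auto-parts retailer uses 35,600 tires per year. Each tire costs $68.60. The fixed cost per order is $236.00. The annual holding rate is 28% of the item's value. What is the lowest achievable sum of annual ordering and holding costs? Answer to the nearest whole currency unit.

TC* ≈ $17,965

Holding cost H = 0.28 × $68.60 = $19.2080 per unit per year.
Q* = √(2DS/H) = √(2 × 35,600 × 236 / 19.208) ≈ 935.31.
At the optimum the two cost components are equal, so total cost = 2·(Q*/2)H = Q*·H.
Minimum total = √(2DSH) = √(2 × 35,600 × 236 × 19.208) ≈ 17965.407.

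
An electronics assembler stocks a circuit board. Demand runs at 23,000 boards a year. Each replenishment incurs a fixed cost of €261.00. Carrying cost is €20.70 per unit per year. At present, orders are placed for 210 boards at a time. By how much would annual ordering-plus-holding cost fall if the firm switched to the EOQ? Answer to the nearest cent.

Extra cost ≈ €14,994.56 per year

EOQ = √(2DS/H) = √(2 × 23,000 × 261 / 20.7) ≈ 761.58.
Cost at Q* = (D/Q*)S + (Q*/2)H = √(2DSH) ≈ €15,764.65.
Cost at Q = 210: (23,000/210)×261 + (210/2)×20.7 = €28,585.71 + €2,173.50 = €30,759.21.
Excess = €30,759.21 − €15,764.65 = €14,994.56.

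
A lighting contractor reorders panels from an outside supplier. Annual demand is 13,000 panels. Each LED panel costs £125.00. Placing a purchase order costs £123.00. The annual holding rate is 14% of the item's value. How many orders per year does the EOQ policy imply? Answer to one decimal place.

Holding cost H = 0.14 × £125.00 = £17.5000 per unit per year.
Q* = √(2DS/H) = √(2 × 13,000 × 123 / 17.5) ≈ 427.48.
Orders per year = D / Q* = 13,000 / 427.48 ≈ 30.410.

N ≈ 30.4 orders per year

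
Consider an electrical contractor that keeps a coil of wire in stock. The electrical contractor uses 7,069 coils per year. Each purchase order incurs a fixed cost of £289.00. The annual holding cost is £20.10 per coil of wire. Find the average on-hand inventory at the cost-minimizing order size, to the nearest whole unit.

The optimal lot size = √(2DS/H) = √(2 × 7,069 × 289 / 20.1) ≈ 450.86.
Average inventory = Q*/2 ≈ 450.86 / 2 = 225.432.

Average inventory ≈ 225 coils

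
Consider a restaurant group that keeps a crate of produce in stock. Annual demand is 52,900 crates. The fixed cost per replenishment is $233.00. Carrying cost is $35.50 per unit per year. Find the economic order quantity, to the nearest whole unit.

EOQ = √(2DS / H) = √(2 × 52,900 × 233 / 35.5).
= √(24,651,400 / 35.5) = √694,405.6338 ≈ 833.310.

Q* ≈ 833 crates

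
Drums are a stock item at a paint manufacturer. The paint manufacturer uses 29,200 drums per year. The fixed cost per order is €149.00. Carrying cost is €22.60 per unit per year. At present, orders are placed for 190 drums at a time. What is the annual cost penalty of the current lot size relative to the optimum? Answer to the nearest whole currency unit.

EOQ = √(2DS/H) = √(2 × 29,200 × 149 / 22.6) ≈ 620.51.
Cost at Q* = (D/Q*)S + (Q*/2)H = √(2DSH) ≈ €14,023.41.
Cost at Q = 190: (29,200/190)×149 + (190/2)×22.6 = €22,898.95 + €2,147.00 = €25,045.95.
Excess = €25,045.95 − €14,023.41 = €11,022.53.

Extra cost ≈ €11,023 per year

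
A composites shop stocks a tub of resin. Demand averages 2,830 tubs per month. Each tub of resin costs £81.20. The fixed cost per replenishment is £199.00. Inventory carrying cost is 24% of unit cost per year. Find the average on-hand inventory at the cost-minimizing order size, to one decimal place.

Average inventory ≈ 416.4 tubs

Annual demand D = 2,830 × 12 = 33,960.
Holding cost H = 0.24 × £81.20 = £19.4880 per unit per year.
Q* = √(2DS/H) = √(2 × 33,960 × 199 / 19.488) ≈ 832.80.
Average inventory = Q*/2 ≈ 832.80 / 2 = 416.401.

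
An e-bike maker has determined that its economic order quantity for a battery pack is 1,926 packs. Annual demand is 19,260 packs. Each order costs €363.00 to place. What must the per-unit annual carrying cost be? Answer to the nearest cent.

H ≈ €3.77

Squaring Q* = √(2DS/H) gives Q*² = 2DS/H.
From Q* = √(2DS/H): H = 2DS / Q*² = 2 × 19,260 × 363 / 1,926² = 3.7695.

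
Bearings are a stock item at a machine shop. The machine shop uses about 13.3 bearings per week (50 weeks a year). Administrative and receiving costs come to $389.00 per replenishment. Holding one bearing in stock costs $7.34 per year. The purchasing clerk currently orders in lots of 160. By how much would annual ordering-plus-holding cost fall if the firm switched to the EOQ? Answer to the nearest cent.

Extra cost ≈ $255.26 per year

Annual demand D = 13.3 × 50 = 665.
EOQ = √(2DS/H) = √(2 × 665 × 389 / 7.34) ≈ 265.49.
Cost at Q* = (D/Q*)S + (Q*/2)H = √(2DSH) ≈ $1,948.72.
Cost at Q = 160: (665/160)×389 + (160/2)×7.34 = $1,616.78 + $587.20 = $2,203.98.
Excess = $2,203.98 − $1,948.72 = $255.26.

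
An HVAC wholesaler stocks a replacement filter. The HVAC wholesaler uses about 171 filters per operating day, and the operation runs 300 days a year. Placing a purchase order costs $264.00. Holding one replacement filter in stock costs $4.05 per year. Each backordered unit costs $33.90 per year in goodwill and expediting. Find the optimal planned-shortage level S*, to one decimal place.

S* ≈ 292.0 filters

Annual demand D = 171 × 300 = 51,300.
With planned backorders, Q* = √(2DS/H) · √((H+B)/B).
√(2DS/H) = √(2 × 51,300 × 264 / 4.05) = 2586.117.
√((H+B)/B) = √((4.05+33.9)/33.9) = 1.0580.
Q* ≈ 2736.240.
S* = Q* · H/(H+B) = 2736.240 × 4.05/37.95 ≈ 292.010.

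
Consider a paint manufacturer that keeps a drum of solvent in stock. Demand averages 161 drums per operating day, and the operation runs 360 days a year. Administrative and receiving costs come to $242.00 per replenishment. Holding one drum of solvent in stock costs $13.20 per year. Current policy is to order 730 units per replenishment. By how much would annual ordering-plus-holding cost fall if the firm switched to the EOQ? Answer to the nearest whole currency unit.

Annual demand D = 161 × 360 = 57,960.
EOQ = √(2DS/H) = √(2 × 57,960 × 242 / 13.2) ≈ 1457.81.
Cost at Q* = (D/Q*)S + (Q*/2)H = √(2DSH) ≈ $19,243.05.
Cost at Q = 730: (57,960/730)×242 + (730/2)×13.2 = $19,214.14 + $4,818.00 = $24,032.14.
Excess = $24,032.14 − $19,243.05 = $4,789.09.

Extra cost ≈ $4,789 per year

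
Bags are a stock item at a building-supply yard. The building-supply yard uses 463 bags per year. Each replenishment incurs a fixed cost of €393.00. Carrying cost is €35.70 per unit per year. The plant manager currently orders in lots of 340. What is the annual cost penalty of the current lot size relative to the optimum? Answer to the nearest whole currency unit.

EOQ = √(2DS/H) = √(2 × 463 × 393 / 35.7) ≈ 100.96.
Cost at Q* = (D/Q*)S + (Q*/2)H = √(2DSH) ≈ €3,604.42.
Cost at Q = 340: (463/340)×393 + (340/2)×35.7 = €535.17 + €6,069.00 = €6,604.17.
Excess = €6,604.17 − €3,604.42 = €2,999.75.

Extra cost ≈ €3,000 per year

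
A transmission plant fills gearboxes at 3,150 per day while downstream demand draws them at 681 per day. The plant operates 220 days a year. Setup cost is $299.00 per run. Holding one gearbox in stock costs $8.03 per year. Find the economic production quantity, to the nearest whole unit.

Q* ≈ 3,773 gearboxes

Annual demand D = 681 × 220 = 149,820.
Production build-up factor (1 − d/p) = 1 − 681/3,150 = 0.7838.
Q* = √(2DS / (H(1 − d/p))) = √(2 × 149,820 × 299 / (8.03 × 0.7838)).
= √(89,592,360 / 6.294) ≈ 3772.875.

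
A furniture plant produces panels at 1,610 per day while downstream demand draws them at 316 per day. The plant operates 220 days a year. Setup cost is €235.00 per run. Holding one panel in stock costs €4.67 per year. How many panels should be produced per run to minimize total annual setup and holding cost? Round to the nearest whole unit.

Q* ≈ 2,950 panels

Annual demand D = 316 × 220 = 69,520.
Production build-up factor (1 − d/p) = 1 − 316/1,610 = 0.8037.
Q* = √(2DS / (H(1 − d/p))) = √(2 × 69,520 × 235 / (4.67 × 0.8037)).
= √(32,674,400 / 3.7534) ≈ 2950.470.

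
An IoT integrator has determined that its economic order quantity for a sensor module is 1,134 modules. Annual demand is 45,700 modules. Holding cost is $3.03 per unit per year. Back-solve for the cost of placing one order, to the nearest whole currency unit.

S ≈ $43

Squaring Q* = √(2DS/H) gives Q*² = 2DS/H.
From Q* = √(2DS/H): S = Q*²H / (2D) = 1,134² × 3.03 / (2 × 45,700) = 42.6307.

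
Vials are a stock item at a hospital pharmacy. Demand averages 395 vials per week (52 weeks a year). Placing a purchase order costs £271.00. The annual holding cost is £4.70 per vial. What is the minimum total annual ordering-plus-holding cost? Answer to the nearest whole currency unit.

Annual demand D = 395 × 52 = 20,540.
The optimal lot size = √(2DS/H) = √(2 × 20,540 × 271 / 4.7) ≈ 1539.04.
At Q*, ordering cost (D/Q*)S equals holding cost (Q*/2)H, each = √(DSH/2).
Minimum total = √(2DSH) = √(2 × 20,540 × 271 × 4.7) ≈ 7233.505.

TC* ≈ £7,234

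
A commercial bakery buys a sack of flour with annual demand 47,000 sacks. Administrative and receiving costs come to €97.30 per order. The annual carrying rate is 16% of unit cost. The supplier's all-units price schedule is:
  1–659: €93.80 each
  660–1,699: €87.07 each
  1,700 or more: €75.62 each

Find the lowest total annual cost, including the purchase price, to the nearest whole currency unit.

Holding cost per unit per year at price C is H = 0.16·C.
For each price level, check whether its EOQ is feasible; otherwise the best quantity at that price is the breakpoint.
Tier 1 (€93.80): EOQ = 780.7 exceeds tier's upper bound 659, so this tier is dominated.
EOQ at €87.07 = 810.3 (feasible in tier 2): TC = 47,000×€87.07 + (47,000/810.3)×97.3 + (810.3/2)×0.16×€87.07 = €4,103,577.94.
EOQ at €75.62 = 869.4 < 1700, so use break Q=1700: TC = 47,000×€75.62 + (47,000/1700.0)×97.3 + (1700.0/2)×0.16×€75.62 = €3,567,114.38.
Lowest total cost among the candidates is at Q = 1700.0.

TC* ≈ €3,567,114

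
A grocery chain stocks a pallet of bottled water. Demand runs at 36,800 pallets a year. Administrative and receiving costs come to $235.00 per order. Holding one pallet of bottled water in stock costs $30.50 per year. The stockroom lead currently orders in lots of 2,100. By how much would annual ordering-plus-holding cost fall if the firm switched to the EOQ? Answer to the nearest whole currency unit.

EOQ = √(2DS/H) = √(2 × 36,800 × 235 / 30.5) ≈ 753.05.
Cost at Q* = (D/Q*)S + (Q*/2)H = √(2DSH) ≈ $22,967.98.
Cost at Q = 2,100: (36,800/2,100)×235 + (2,100/2)×30.5 = $4,118.10 + $32,025.00 = $36,143.10.
Excess = $36,143.10 − $22,967.98 = $13,175.12.

Extra cost ≈ $13,175 per year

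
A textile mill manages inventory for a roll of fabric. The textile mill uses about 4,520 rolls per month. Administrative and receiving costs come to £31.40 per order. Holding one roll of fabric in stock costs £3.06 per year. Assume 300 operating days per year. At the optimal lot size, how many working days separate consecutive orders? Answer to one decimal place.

T ≈ 5.8 days

Annual demand D = 4,520 × 12 = 54,240.
EOQ = √(2DS/H) = √(2 × 54,240 × 31.4 / 3.06) ≈ 1055.06.
Cycle time = Q*/D × 300 = 1055.06 / 54,240 × 300 ≈ 5.836 days.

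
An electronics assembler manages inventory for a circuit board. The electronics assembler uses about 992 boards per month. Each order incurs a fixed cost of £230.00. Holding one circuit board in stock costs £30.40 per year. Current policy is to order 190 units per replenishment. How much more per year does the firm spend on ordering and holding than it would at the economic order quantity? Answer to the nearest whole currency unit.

Extra cost ≈ £4,396 per year

Annual demand D = 992 × 12 = 11,904.
EOQ = √(2DS/H) = √(2 × 11,904 × 230 / 30.4) ≈ 424.41.
Cost at Q* = (D/Q*)S + (Q*/2)H = √(2DSH) ≈ £12,902.15.
Cost at Q = 190: (11,904/190)×230 + (190/2)×30.4 = £14,410.11 + £2,888.00 = £17,298.11.
Excess = £17,298.11 − £12,902.15 = £4,395.95.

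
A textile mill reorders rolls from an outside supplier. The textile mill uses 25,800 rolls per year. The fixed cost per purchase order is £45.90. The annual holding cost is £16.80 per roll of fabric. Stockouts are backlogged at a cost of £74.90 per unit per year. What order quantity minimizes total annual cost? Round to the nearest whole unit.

With planned backorders, Q* = √(2DS/H) · √((H+B)/B).
√(2DS/H) = √(2 × 25,800 × 45.9 / 16.8) = 375.471.
√((H+B)/B) = √((16.8+74.9)/74.9) = 1.1065.
Q* ≈ 415.451.

Q* ≈ 415 rolls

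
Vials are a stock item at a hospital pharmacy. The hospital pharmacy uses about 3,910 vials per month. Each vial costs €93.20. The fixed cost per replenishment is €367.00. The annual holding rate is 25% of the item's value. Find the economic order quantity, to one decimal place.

Q* ≈ 1,215.8 vials

Annual demand D = 3,910 × 12 = 46,920.
Holding cost H = 0.25 × €93.20 = €23.3000 per unit per year.
EOQ = √(2DS / H) = √(2 × 46,920 × 367 / 23.3).
= √(34,439,280 / 23.3) = √1,478,080.6867 ≈ 1215.763.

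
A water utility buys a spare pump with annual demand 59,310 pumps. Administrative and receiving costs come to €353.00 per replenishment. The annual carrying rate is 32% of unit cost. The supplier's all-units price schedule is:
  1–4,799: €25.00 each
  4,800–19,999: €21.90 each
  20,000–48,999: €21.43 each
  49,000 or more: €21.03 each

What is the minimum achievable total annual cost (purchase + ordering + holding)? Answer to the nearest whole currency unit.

TC* ≈ €1,320,070

Holding cost per unit per year at price C is H = 0.32·C.
Evaluate total cost at each tier's feasible EOQ or, if the EOQ is below the tier, at the tier's minimum quantity.
EOQ at €25.00 = 2287.8 (feasible in tier 1): TC = 59,310×€25.00 + (59,310/2287.8)×353 + (2287.8/2)×0.32×€25.00 = €1,501,052.54.
EOQ at €21.90 = 2444.4 < 4800, so use break Q=4800: TC = 59,310×€21.90 + (59,310/4800.0)×353 + (4800.0/2)×0.32×€21.90 = €1,320,069.96.
EOQ at €21.43 = 2471.0 < 20000, so use break Q=20000: TC = 59,310×€21.43 + (59,310/20000.0)×353 + (20000.0/2)×0.32×€21.43 = €1,340,636.12.
EOQ at €21.03 = 2494.4 < 49000, so use break Q=49000: TC = 59,310×€21.03 + (59,310/49000.0)×353 + (49000.0/2)×0.32×€21.03 = €1,412,591.77.
Lowest total cost among the candidates is at Q = 4800.0.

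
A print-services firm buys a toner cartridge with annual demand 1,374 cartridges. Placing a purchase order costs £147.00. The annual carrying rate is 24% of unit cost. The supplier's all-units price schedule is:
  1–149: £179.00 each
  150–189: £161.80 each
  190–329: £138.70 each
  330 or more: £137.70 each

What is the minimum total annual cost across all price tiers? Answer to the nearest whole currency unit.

Holding cost per unit per year at price C is H = 0.24·C.
Evaluate total cost at each tier's feasible EOQ or, if the EOQ is below the tier, at the tier's minimum quantity.
EOQ at £179.00 = 97.0 (feasible in tier 1): TC = 1,374×£179.00 + (1,374/97.0)×147 + (97.0/2)×0.24×£179.00 = £250,111.81.
EOQ at £161.80 = 102.0 < 150, so use break Q=150: TC = 1,374×£161.80 + (1,374/150.0)×147 + (150.0/2)×0.24×£161.80 = £226,572.12.
EOQ at £138.70 = 110.2 < 190, so use break Q=190: TC = 1,374×£138.70 + (1,374/190.0)×147 + (190.0/2)×0.24×£138.70 = £194,799.20.
EOQ at £137.70 = 110.6 < 330, so use break Q=330: TC = 1,374×£137.70 + (1,374/330.0)×147 + (330.0/2)×0.24×£137.70 = £195,264.77.
Lowest total cost among the candidates is at Q = 190.0.

TC* ≈ £194,799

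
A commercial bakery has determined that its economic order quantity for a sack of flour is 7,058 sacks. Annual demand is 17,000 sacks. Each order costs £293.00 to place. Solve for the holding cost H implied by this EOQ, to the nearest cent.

H ≈ £0.20

The basic EOQ model gives Q* = √(2DS/H); rearrange for the unknown.
From Q* = √(2DS/H): H = 2DS / Q*² = 2 × 17,000 × 293 / 7,058² = 0.2000.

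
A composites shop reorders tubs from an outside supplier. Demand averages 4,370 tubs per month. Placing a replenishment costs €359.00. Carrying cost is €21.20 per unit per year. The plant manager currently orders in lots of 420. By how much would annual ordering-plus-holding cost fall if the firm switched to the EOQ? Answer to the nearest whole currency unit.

Extra cost ≈ €21,023 per year

Annual demand D = 4,370 × 12 = 52,440.
EOQ = √(2DS/H) = √(2 × 52,440 × 359 / 21.2) ≈ 1332.68.
Cost at Q* = (D/Q*)S + (Q*/2)H = √(2DSH) ≈ €28,252.80.
Cost at Q = 420: (52,440/420)×359 + (420/2)×21.2 = €44,823.71 + €4,452.00 = €49,275.71.
Excess = €49,275.71 − €28,252.80 = €21,022.91.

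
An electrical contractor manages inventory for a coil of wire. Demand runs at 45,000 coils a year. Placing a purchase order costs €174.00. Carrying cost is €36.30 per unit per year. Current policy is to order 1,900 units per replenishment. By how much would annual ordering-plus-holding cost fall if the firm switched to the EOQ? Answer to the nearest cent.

EOQ = √(2DS/H) = √(2 × 45,000 × 174 / 36.3) ≈ 656.81.
Cost at Q* = (D/Q*)S + (Q*/2)H = √(2DSH) ≈ €23,842.36.
Cost at Q = 1,900: (45,000/1,900)×174 + (1,900/2)×36.3 = €4,121.05 + €34,485.00 = €38,606.05.
Excess = €38,606.05 − €23,842.36 = €14,763.70.

Extra cost ≈ €14,763.70 per year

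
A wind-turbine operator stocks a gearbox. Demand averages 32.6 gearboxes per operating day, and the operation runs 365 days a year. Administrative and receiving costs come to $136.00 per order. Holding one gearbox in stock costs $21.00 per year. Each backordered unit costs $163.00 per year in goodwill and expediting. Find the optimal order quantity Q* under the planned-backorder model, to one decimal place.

Q* ≈ 417.1 gearboxes

Annual demand D = 32.6 × 365 = 11,899.
With planned backorders, Q* = √(2DS/H) · √((H+B)/B).
√(2DS/H) = √(2 × 11,899 × 136 / 21) = 392.582.
√((H+B)/B) = √((21+163)/163) = 1.0625.
Q* ≈ 417.105.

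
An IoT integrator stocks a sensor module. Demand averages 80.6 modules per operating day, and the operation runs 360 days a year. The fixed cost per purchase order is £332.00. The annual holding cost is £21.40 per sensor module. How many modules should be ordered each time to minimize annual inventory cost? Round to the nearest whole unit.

Q* ≈ 949 modules

Annual demand D = 80.6 × 360 = 29,016.
EOQ = √(2DS / H) = √(2 × 29,016 × 332 / 21.4).
= √(19,266,624 / 21.4) = √900,309.5327 ≈ 948.846.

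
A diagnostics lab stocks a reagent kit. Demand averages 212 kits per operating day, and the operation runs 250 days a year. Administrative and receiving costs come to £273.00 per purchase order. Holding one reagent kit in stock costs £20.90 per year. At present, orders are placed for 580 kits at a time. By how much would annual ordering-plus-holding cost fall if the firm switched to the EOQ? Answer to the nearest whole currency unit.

Annual demand D = 212 × 250 = 53,000.
EOQ = √(2DS/H) = √(2 × 53,000 × 273 / 20.9) ≈ 1176.69.
Cost at Q* = (D/Q*)S + (Q*/2)H = √(2DSH) ≈ £24,592.77.
Cost at Q = 580: (53,000/580)×273 + (580/2)×20.9 = £24,946.55 + £6,061.00 = £31,007.55.
Excess = £31,007.55 − £24,592.77 = £6,414.78.

Extra cost ≈ £6,415 per year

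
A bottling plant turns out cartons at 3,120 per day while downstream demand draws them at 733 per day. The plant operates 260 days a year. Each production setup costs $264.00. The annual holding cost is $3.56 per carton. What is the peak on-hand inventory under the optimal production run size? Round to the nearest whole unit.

I_max ≈ 4,650 cartons

Annual demand D = 733 × 260 = 190,580.
Production build-up factor (1 − d/p) = 1 − 733/3,120 = 0.7651.
Q* = √(2DS / (H(1 − d/p))) = √(2 × 190,580 × 264 / (3.56 × 0.7651)).
= √(100,626,240 / 2.7236) ≈ 6078.294.
Maximum inventory = Q*(1 − d/p) = 6078.294 × 0.7651 ≈ 4650.285.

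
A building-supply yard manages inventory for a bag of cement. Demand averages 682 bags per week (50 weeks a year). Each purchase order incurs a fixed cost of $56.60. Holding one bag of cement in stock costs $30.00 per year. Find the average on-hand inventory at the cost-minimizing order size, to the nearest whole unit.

Average inventory ≈ 179 bags

Annual demand D = 682 × 50 = 34,100.
Q* = √(2DS/H) = √(2 × 34,100 × 56.6 / 30) ≈ 358.71.
Average inventory = Q*/2 ≈ 358.71 / 2 = 179.353.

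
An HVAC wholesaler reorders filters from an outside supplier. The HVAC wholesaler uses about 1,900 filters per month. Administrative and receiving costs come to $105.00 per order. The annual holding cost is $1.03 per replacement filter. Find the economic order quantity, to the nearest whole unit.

Q* ≈ 2,156 filters

Annual demand D = 1,900 × 12 = 22,800.
EOQ = √(2DS / H) = √(2 × 22,800 × 105 / 1.03).
= √(4,788,000 / 1.03) = √4,648,543.6893 ≈ 2156.048.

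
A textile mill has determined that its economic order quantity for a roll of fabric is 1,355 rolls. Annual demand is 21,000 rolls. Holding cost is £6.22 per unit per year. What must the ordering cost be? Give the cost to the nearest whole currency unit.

S ≈ £272

Squaring Q* = √(2DS/H) gives Q*² = 2DS/H.
From Q* = √(2DS/H): S = Q*²H / (2D) = 1,355² × 6.22 / (2 × 21,000) = 271.9066.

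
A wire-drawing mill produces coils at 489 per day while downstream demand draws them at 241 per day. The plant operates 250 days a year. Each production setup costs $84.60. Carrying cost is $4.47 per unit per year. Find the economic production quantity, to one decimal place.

Annual demand D = 241 × 250 = 60,250.
Production build-up factor (1 − d/p) = 1 − 241/489 = 0.5072.
Q* = √(2DS / (H(1 − d/p))) = √(2 × 60,250 × 84.6 / (4.47 × 0.5072)).
= √(10,194,300 / 2.267) ≈ 2120.574.

Q* ≈ 2,120.6 coils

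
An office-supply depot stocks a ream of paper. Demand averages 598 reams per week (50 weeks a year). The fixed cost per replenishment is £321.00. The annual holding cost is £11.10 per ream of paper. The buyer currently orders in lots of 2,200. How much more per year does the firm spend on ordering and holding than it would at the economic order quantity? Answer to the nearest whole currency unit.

Annual demand D = 598 × 50 = 29,900.
EOQ = √(2DS/H) = √(2 × 29,900 × 321 / 11.1) ≈ 1315.05.
Cost at Q* = (D/Q*)S + (Q*/2)H = √(2DSH) ≈ £14,597.03.
Cost at Q = 2,200: (29,900/2,200)×321 + (2,200/2)×11.1 = £4,362.68 + £12,210.00 = £16,572.68.
Excess = £16,572.68 − £14,597.03 = £1,975.65.

Extra cost ≈ £1,976 per year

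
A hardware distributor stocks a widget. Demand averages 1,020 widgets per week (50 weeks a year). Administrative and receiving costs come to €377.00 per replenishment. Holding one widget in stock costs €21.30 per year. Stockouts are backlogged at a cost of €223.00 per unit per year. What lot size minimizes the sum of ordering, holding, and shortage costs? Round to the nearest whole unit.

Annual demand D = 1,020 × 50 = 51,000.
With planned backorders, Q* = √(2DS/H) · √((H+B)/B).
√(2DS/H) = √(2 × 51,000 × 377 / 21.3) = 1343.634.
√((H+B)/B) = √((21.3+223)/223) = 1.0467.
Q* ≈ 1406.340.

Q* ≈ 1,406 widgets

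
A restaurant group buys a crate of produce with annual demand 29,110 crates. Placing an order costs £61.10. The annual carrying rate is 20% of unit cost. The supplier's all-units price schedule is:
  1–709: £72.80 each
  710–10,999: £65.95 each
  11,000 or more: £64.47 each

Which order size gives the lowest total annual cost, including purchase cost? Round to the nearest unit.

Holding cost per unit per year at price C is H = 0.20·C.
Candidates are each tier's EOQ (if it falls in that tier) and each price-break quantity.
EOQ at £72.80 = 494.3 (feasible in tier 1): TC = 29,110×£72.80 + (29,110/494.3)×61.1 + (494.3/2)×0.20×£72.80 = £2,126,404.77.
EOQ at £65.95 = 519.3 < 710, so use break Q=710: TC = 29,110×£65.95 + (29,110/710.0)×61.1 + (710.0/2)×0.20×£65.95 = £1,926,992.05.
EOQ at £64.47 = 525.2 < 11000, so use break Q=11000: TC = 29,110×£64.47 + (29,110/11000.0)×61.1 + (11000.0/2)×0.20×£64.47 = £1,947,800.39.
Lowest total cost is £1,926,992.05 at Q = 710.0.

Q* ≈ 710 crates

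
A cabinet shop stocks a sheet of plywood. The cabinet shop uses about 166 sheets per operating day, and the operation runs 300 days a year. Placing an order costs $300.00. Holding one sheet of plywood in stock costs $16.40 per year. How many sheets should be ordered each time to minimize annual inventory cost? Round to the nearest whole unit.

Q* ≈ 1,350 sheets

Annual demand D = 166 × 300 = 49,800.
EOQ = √(2DS / H) = √(2 × 49,800 × 300 / 16.4).
= √(29,880,000 / 16.4) = √1,821,951.2195 ≈ 1349.797.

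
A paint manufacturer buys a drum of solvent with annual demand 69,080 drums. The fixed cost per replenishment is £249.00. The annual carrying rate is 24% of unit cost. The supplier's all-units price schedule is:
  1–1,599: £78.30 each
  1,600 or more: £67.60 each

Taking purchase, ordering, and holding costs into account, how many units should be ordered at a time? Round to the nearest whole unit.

Holding cost per unit per year at price C is H = 0.24·C.
Candidates are each tier's EOQ (if it falls in that tier) and each price-break quantity.
EOQ at £78.30 = 1353.0 (feasible in tier 1): TC = 69,080×£78.30 + (69,080/1353.0)×249 + (1353.0/2)×0.24×£78.30 = £5,434,389.96.
EOQ at £67.60 = 1456.2 < 1600, so use break Q=1600: TC = 69,080×£67.60 + (69,080/1600.0)×249 + (1600.0/2)×0.24×£67.60 = £4,693,537.78.
Lowest total cost is £4,693,537.78 at Q = 1600.0.

Q* ≈ 1,600 drums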